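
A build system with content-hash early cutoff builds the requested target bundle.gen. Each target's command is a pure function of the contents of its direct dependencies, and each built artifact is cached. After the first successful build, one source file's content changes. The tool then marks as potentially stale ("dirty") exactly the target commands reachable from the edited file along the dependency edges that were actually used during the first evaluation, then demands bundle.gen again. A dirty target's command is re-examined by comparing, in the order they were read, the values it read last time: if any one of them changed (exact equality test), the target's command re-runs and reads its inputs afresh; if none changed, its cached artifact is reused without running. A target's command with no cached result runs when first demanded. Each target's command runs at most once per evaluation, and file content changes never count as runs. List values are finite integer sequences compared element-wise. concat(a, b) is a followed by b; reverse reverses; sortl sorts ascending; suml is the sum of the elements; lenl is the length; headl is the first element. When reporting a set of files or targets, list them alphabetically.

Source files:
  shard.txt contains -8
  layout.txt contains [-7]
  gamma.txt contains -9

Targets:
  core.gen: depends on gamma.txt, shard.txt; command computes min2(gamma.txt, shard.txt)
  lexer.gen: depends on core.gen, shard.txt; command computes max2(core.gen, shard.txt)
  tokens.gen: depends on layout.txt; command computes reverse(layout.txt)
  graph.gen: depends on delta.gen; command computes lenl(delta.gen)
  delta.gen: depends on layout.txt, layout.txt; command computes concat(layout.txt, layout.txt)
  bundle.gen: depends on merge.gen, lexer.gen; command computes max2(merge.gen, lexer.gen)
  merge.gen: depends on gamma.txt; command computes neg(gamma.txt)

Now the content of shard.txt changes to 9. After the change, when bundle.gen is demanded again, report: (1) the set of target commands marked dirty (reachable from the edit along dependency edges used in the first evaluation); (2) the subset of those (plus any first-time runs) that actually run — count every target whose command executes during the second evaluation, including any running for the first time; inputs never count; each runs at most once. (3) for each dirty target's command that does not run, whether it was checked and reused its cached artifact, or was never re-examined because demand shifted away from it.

Marked dirty: bundle.gen, core.gen, lexer.gen.
Target commands that run: bundle.gen, core.gen, lexer.gen — 3 in total.
Every dirty target's command ran.

First evaluation (everything demanded from the output):
  core.gen = min2(-9, -8) = -9
  lexer.gen = max2(-9, -8) = -8
  merge.gen = neg(-9) = 9
  bundle.gen = max2(9, -8) = 9

Propagation after the edit:
  core.gen: runs — shard.txt -8->9; result -9 (same value as before).
  lexer.gen: runs — shard.txt -8->9; result 9.
  bundle.gen: runs — lexer.gen -8->9; result 9 (same value as before).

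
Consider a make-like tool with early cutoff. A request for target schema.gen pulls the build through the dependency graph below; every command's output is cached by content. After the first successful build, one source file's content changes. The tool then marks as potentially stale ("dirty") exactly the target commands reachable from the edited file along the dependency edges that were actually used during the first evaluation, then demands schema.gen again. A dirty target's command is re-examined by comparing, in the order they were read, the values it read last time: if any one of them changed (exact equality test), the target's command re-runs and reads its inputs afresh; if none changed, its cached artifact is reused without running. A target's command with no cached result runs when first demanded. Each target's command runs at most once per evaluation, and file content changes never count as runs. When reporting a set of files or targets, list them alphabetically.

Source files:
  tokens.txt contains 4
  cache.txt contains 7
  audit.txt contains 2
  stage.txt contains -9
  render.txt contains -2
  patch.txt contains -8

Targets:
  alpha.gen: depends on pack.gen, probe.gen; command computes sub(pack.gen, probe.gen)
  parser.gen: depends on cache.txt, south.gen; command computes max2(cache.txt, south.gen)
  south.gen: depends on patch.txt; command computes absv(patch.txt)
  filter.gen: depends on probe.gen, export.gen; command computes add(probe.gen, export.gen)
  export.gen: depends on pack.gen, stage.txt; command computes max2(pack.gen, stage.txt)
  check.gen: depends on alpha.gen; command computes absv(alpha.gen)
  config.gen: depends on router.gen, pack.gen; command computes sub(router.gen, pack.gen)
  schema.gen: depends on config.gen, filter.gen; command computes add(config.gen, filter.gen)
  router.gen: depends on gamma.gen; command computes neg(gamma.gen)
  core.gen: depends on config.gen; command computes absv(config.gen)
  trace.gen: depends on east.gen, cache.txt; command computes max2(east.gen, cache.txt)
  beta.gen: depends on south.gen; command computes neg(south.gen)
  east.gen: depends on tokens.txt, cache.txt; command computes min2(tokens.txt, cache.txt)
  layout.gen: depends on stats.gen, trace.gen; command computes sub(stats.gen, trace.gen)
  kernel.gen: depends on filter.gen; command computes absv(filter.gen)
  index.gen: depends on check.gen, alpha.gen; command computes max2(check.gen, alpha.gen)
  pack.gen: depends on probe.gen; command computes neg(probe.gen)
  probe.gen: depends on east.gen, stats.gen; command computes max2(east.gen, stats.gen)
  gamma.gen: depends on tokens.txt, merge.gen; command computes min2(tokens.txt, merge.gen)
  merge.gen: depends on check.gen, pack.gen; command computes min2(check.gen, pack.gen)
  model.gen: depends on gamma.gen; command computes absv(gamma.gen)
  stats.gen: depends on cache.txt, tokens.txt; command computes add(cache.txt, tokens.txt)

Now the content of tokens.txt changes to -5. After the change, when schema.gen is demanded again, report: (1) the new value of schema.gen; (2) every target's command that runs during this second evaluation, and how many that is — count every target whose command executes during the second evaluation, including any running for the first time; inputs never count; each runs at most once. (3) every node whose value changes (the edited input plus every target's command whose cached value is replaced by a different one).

Demanding schema.gen again yields 7.
13 target commands run: alpha.gen, check.gen, config.gen, east.gen, export.gen, filter.gen, gamma.gen, merge.gen, pack.gen, probe.gen, router.gen, schema.gen, stats.gen.
The nodes whose values change: alpha.gen, check.gen, config.gen, east.gen, export.gen, filter.gen, gamma.gen, merge.gen, pack.gen, probe.gen, router.gen, schema.gen, stats.gen, tokens.txt.

First demand of the output computes:
  east.gen = min2(4, 7) = 4
  stats.gen = add(7, 4) = 11
  probe.gen = max2(4, 11) = 11
  pack.gen = neg(11) = -11
  alpha.gen = sub(-11, 11) = -22
  check.gen = absv(-22) = 22
  export.gen = max2(-11, -9) = -9
  filter.gen = add(11, -9) = 2
  merge.gen = min2(22, -11) = -11
  gamma.gen = min2(4, -11) = -11
  router.gen = neg(-11) = 11
  config.gen = sub(11, -11) = 22
  schema.gen = add(22, 2) = 24

After the edit, cleaning proceeds:
  east.gen: a read changed (tokens.txt 4->-5) — executes, giving -5.
  stats.gen: a read changed (tokens.txt 4->-5) — executes, giving 2.
  probe.gen: a read changed (east.gen 4->-5; stats.gen 11->2) — executes, giving 2.
  pack.gen: a read changed (probe.gen 11->2) — executes, giving -2.
  alpha.gen: a read changed (pack.gen -11->-2; probe.gen 11->2) — executes, giving -4.
  check.gen: a read changed (alpha.gen -22->-4) — executes, giving 4.
  export.gen: a read changed (pack.gen -11->-2) — executes, giving -2.
  filter.gen: a read changed (probe.gen 11->2; export.gen -9->-2) — executes, giving 0.
  merge.gen: a read changed (check.gen 22->4; pack.gen -11->-2) — executes, giving -2.
  gamma.gen: a read changed (tokens.txt 4->-5; merge.gen -11->-2) — executes, giving -5.
  router.gen: a read changed (gamma.gen -11->-5) — executes, giving 5.
  config.gen: a read changed (router.gen 11->5; pack.gen -11->-2) — executes, giving 7.
  schema.gen: a read changed (config.gen 22->7; filter.gen 2->0) — executes, giving 7.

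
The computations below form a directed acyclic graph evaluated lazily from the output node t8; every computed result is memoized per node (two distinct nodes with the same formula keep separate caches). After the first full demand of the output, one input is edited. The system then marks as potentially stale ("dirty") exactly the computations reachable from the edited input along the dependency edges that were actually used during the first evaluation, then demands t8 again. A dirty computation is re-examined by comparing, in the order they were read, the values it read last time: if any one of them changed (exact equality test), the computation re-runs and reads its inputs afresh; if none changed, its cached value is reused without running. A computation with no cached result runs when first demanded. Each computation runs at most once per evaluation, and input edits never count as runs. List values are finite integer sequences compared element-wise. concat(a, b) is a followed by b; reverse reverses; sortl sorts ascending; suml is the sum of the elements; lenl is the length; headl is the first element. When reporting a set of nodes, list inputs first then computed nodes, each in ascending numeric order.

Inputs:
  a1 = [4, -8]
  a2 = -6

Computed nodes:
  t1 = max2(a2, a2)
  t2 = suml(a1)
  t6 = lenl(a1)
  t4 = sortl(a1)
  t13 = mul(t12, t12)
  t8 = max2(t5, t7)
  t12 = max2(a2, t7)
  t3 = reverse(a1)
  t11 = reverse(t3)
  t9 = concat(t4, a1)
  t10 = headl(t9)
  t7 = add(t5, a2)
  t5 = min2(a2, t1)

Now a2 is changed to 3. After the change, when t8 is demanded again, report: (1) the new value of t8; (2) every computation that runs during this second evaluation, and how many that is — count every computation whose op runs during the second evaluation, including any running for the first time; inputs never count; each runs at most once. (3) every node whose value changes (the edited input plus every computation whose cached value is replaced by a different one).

First demand of the output computes:
  t1 = max2(-6, -6) = -6
  t5 = min2(-6, -6) = -6
  t7 = add(-6, -6) = -12
  t8 = max2(-6, -12) = -6

After the edit, cleaning proceeds:
  t1: a read changed (a2 -6->3; a2 -6->3) — executes, giving 3.
  t5: a read changed (a2 -6->3; t1 -6->3) — executes, giving 3.
  t7: a read changed (t5 -6->3; a2 -6->3) — executes, giving 6.
  t8: a read changed (t5 -6->3; t7 -12->6) — executes, giving 6.

Demanding t8 again yields 6.
4 computations run: t1, t5, t7, t8.
The nodes whose values change: a2, t1, t5, t7, t8.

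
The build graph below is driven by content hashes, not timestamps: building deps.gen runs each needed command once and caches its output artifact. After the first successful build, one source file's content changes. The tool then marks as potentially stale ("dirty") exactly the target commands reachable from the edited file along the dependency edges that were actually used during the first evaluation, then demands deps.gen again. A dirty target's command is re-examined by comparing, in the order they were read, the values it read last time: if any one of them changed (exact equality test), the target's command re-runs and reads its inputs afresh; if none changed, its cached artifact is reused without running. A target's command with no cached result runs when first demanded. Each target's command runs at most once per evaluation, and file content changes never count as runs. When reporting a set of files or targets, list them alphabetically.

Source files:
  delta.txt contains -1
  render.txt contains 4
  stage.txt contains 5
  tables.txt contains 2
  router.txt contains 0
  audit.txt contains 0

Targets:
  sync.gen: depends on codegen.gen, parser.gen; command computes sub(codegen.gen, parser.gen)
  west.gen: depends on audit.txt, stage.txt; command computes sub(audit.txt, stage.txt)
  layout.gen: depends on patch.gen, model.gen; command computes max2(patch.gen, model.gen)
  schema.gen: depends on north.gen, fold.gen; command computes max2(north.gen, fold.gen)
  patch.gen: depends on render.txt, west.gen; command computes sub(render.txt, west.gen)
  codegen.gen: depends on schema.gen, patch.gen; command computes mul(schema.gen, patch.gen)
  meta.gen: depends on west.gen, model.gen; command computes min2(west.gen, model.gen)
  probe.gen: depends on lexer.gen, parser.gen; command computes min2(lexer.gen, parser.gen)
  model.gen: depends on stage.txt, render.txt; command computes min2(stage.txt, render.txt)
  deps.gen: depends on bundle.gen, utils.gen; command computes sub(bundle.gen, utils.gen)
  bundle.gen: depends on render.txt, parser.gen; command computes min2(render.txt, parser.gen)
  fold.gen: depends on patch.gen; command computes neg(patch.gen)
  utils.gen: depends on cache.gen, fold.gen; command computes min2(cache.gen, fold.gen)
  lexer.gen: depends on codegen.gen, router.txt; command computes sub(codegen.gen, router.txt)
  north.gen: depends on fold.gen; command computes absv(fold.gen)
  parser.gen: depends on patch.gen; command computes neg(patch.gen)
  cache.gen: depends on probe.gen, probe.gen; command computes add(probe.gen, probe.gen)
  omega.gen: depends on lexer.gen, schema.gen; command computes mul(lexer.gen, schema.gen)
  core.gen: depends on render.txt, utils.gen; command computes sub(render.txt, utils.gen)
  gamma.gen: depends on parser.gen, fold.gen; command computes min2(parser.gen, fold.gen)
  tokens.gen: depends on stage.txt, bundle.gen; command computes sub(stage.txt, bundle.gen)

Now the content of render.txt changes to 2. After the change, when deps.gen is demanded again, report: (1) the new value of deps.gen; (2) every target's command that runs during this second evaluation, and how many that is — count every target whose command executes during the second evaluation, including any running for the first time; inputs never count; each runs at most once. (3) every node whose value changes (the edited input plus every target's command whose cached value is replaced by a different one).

Initial pass — values computed on the first demand:
  west.gen = sub(0, 5) = -5
  patch.gen = sub(4, -5) = 9
  fold.gen = neg(9) = -9
  north.gen = absv(-9) = 9
  parser.gen = neg(9) = -9
  bundle.gen = min2(4, -9) = -9
  schema.gen = max2(9, -9) = 9
  codegen.gen = mul(9, 9) = 81
  lexer.gen = sub(81, 0) = 81
  probe.gen = min2(81, -9) = -9
  cache.gen = add(-9, -9) = -18
  utils.gen = min2(-18, -9) = -18
  deps.gen = sub(-9, -18) = 9

Second demand — change propagation:
  patch.gen: re-runs because render.txt 4->2; new result 7.
  fold.gen: re-runs because patch.gen 9->7; new result -7.
  north.gen: re-runs because fold.gen -9->-7; new result 7.
  parser.gen: re-runs because patch.gen 9->7; new result -7.
  bundle.gen: re-runs because render.txt 4->2; parser.gen -9->-7; new result -7.
  schema.gen: re-runs because north.gen 9->7; fold.gen -9->-7; new result 7.
  codegen.gen: re-runs because schema.gen 9->7; patch.gen 9->7; new result 49.
  lexer.gen: re-runs because codegen.gen 81->49; new result 49.
  probe.gen: re-runs because lexer.gen 81->49; parser.gen -9->-7; new result -7.
  cache.gen: re-runs because probe.gen -9->-7; probe.gen -9->-7; new result -14.
  utils.gen: re-runs because cache.gen -18->-14; fold.gen -9->-7; new result -14.
  deps.gen: re-runs because bundle.gen -9->-7; utils.gen -18->-14; new result 7.

deps.gen now evaluates to 7.
Run set: bundle.gen, cache.gen, codegen.gen, deps.gen, fold.gen, lexer.gen, north.gen, parser.gen, patch.gen, probe.gen, schema.gen, utils.gen (12 run).
Changed values: bundle.gen, cache.gen, codegen.gen, deps.gen, fold.gen, lexer.gen, north.gen, parser.gen, patch.gen, probe.gen, render.txt, schema.gen, utils.gen.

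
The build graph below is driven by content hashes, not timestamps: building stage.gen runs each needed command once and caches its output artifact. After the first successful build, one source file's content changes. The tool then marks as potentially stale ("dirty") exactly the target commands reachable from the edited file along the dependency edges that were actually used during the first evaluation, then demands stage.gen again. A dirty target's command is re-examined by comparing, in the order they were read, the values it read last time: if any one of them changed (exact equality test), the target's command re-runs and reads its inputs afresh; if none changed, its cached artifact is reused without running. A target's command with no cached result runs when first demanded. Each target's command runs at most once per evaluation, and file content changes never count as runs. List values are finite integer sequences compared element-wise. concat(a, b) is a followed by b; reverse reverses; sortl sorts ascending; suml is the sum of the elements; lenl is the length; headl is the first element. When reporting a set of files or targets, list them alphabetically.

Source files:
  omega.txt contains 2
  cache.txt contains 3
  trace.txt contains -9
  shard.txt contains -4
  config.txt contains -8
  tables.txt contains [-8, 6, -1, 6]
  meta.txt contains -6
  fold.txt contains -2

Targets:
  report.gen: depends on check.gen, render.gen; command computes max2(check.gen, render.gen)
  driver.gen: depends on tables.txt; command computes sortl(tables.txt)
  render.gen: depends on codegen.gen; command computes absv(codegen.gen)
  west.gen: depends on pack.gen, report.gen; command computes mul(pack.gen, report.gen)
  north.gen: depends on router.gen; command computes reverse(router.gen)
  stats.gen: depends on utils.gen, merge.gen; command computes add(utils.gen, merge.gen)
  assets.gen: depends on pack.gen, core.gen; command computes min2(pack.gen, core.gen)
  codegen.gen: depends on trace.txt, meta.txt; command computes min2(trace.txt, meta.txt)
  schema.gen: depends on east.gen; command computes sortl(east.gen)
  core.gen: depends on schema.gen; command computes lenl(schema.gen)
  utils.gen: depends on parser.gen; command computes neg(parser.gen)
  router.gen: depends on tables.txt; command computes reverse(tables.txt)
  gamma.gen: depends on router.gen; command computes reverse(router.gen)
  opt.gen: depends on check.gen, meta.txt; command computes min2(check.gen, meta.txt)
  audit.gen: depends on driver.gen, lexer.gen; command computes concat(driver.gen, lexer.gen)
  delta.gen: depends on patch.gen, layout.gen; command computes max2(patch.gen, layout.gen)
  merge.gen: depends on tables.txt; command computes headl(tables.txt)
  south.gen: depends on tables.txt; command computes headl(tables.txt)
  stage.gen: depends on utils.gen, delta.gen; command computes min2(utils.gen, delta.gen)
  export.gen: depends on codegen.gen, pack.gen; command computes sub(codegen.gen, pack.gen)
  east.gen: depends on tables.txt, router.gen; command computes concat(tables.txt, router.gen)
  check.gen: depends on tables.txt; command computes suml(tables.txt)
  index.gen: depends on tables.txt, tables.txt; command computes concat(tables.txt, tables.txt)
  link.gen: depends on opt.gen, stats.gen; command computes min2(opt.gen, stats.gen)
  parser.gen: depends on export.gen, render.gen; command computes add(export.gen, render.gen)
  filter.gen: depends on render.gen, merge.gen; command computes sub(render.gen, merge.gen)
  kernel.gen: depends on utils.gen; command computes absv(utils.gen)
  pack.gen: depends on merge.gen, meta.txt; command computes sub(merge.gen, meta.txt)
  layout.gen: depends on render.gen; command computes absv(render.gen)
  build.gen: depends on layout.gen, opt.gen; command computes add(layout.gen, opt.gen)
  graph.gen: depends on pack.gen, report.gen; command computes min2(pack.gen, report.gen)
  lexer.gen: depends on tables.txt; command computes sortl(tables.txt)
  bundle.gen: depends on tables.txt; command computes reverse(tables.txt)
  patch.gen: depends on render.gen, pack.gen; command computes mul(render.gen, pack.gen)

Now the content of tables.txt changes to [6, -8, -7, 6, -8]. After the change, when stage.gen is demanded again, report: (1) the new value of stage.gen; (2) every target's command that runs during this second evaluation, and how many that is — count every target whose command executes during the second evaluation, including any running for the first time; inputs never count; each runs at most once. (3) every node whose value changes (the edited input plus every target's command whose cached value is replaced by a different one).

stage.gen now evaluates to 12.
Run set: delta.gen, export.gen, merge.gen, pack.gen, parser.gen, patch.gen, stage.gen, utils.gen (8 run).
Changed values: delta.gen, export.gen, merge.gen, pack.gen, parser.gen, patch.gen, stage.gen, tables.txt, utils.gen.

Initial pass — values computed on the first demand:
  codegen.gen = min2(-9, -6) = -9
  merge.gen = headl([-8, 6, -1, 6]) = -8
  pack.gen = sub(-8, -6) = -2
  export.gen = sub(-9, -2) = -7
  render.gen = absv(-9) = 9
  layout.gen = absv(9) = 9
  parser.gen = add(-7, 9) = 2
  patch.gen = mul(9, -2) = -18
  delta.gen = max2(-18, 9) = 9
  utils.gen = neg(2) = -2
  stage.gen = min2(-2, 9) = -2

Second demand — change propagation:
  merge.gen: re-runs because tables.txt [-8, 6, -1, 6]->[6, -8, -7, 6, -8]; new result 6.
  pack.gen: re-runs because merge.gen -8->6; new result 12.
  export.gen: re-runs because pack.gen -2->12; new result -21.
  parser.gen: re-runs because export.gen -7->-21; new result -12.
  patch.gen: re-runs because pack.gen -2->12; new result 108.
  delta.gen: re-runs because patch.gen -18->108; new result 108.
  utils.gen: re-runs because parser.gen 2->-12; new result 12.
  stage.gen: re-runs because utils.gen -2->12; delta.gen 9->108; new result 12.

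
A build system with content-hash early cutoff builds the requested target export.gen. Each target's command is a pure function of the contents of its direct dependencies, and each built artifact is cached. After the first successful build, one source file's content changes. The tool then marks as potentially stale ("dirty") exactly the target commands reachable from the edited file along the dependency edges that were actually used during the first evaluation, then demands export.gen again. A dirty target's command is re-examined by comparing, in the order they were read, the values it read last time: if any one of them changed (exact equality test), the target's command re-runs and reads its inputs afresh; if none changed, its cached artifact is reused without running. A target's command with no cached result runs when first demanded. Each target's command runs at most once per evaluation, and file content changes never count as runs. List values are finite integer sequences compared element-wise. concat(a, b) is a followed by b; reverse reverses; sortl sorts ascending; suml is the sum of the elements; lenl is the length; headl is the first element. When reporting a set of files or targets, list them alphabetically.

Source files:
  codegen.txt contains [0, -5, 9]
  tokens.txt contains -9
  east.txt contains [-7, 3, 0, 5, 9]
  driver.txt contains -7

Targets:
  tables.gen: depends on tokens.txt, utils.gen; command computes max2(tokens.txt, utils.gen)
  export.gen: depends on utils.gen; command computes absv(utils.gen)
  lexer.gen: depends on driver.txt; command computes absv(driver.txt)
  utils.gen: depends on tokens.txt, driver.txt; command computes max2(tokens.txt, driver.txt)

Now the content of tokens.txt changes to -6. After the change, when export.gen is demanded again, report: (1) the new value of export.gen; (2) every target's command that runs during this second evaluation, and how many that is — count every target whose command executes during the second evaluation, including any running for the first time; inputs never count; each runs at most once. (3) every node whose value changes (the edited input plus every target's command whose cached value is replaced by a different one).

New value of export.gen: 6.
Target commands that run: export.gen, utils.gen — 2 in total.
Values that change: export.gen, tokens.txt, utils.gen.

First evaluation (everything demanded from the output):
  utils.gen = max2(-9, -7) = -7
  export.gen = absv(-7) = 7

Propagation after the edit:
  utils.gen: runs — tokens.txt -9->-6; result -6.
  export.gen: runs — utils.gen -7->-6; result 6.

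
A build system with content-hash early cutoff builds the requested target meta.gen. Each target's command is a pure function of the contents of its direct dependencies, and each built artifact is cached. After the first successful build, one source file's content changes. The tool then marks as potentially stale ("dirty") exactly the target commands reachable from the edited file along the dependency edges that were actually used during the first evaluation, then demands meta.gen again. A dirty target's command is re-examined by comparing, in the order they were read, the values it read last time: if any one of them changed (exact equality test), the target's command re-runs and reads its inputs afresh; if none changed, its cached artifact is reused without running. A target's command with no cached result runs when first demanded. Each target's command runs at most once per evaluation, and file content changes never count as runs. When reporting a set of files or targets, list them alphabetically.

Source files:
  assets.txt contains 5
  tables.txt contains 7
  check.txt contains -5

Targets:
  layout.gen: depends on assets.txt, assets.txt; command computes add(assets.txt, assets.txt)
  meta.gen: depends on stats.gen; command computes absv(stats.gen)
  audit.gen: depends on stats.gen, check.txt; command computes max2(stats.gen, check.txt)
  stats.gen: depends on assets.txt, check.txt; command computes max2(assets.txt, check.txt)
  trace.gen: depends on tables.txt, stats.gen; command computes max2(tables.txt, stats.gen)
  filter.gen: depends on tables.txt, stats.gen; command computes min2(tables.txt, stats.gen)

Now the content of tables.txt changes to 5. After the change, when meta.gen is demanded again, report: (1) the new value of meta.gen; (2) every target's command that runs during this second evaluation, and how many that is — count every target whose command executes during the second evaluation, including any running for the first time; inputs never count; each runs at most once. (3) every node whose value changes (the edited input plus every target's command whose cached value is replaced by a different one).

New value of meta.gen: 5.
Target commands that run: none — 0 in total.
Values that change: tables.txt.
Key observation: tables.txt is never demanded by the output, so the edit triggers no recomputation at all.

First evaluation (everything demanded from the output):
  stats.gen = max2(5, -5) = 5
  meta.gen = absv(5) = 5

Propagation after the edit:
  tables.txt feeds no computation that the output demands — nothing is marked dirty and nothing runs.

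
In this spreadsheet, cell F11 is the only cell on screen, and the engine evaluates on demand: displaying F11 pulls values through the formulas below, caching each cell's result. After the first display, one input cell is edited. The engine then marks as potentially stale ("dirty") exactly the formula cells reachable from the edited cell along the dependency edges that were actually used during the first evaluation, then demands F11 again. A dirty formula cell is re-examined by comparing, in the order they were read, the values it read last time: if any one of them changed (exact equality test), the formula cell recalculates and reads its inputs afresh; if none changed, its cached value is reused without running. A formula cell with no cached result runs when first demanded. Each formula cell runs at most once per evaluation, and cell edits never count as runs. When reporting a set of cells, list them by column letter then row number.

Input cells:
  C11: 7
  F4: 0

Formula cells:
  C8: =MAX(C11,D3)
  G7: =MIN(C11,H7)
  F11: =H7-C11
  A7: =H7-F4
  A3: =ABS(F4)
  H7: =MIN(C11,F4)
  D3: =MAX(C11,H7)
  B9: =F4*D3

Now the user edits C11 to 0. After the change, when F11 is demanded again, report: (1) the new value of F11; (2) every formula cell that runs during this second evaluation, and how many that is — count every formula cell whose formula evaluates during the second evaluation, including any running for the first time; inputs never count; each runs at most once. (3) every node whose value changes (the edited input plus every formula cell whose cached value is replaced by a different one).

F11 now evaluates to 0.
Run set: F11, H7 (2 run).
Changed values: C11, F11.

Initial pass — values computed on the first demand:
  H7 = MIN(7, 0) = 0
  F11 = 0 - 7 = -7

Second demand — change propagation:
  H7: re-runs because C11 7->0; new result 0 (unchanged).
  F11: re-runs because C11 7->0; new result 0.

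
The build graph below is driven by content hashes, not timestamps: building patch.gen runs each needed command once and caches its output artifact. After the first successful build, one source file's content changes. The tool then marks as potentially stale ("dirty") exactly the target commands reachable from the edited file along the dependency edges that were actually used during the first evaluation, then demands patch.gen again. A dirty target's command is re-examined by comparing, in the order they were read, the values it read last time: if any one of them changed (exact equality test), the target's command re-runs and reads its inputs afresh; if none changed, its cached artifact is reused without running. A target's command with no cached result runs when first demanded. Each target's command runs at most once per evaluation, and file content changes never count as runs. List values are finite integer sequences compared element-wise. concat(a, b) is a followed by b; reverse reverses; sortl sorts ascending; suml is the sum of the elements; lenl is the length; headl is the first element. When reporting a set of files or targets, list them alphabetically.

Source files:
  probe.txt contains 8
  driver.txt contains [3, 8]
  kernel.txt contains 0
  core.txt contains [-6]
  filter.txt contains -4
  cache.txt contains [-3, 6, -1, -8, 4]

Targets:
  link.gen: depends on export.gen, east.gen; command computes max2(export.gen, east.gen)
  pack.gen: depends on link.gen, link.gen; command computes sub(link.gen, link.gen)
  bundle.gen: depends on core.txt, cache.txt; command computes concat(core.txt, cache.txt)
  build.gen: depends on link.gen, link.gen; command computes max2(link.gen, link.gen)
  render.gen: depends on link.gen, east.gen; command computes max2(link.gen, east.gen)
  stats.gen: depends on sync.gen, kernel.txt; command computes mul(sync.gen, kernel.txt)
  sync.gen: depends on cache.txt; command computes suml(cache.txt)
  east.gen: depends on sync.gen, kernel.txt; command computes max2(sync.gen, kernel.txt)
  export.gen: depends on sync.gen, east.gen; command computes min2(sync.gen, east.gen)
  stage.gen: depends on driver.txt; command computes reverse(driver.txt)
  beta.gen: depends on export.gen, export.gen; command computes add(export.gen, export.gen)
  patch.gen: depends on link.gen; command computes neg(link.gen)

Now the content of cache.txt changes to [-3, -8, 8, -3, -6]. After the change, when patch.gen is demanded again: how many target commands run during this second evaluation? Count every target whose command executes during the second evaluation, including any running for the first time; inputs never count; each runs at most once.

Run set: east.gen, export.gen, link.gen, sync.gen (4 run).
The important point: at patch.gen every value read last time is unchanged, so the dirty flag clears without a run.

Initial pass — values computed on the first demand:
  sync.gen = suml([-3, 6, -1, -8, 4]) = -2
  east.gen = max2(-2, 0) = 0
  export.gen = min2(-2, 0) = -2
  link.gen = max2(-2, 0) = 0
  patch.gen = neg(0) = 0

Second demand — change propagation:
  sync.gen: re-runs because cache.txt [-3, 6, -1, -8, 4]->[-3, -8, 8, -3, -6]; new result -12.
  east.gen: re-runs because sync.gen -2->-12; new result 0 (unchanged).
  export.gen: re-runs because sync.gen -2->-12; new result -12.
  link.gen: re-runs because export.gen -2->-12; new result 0 (unchanged).
  patch.gen: re-examined; everything it read last time is the same (link.gen unchanged) — cache 0 kept, no run.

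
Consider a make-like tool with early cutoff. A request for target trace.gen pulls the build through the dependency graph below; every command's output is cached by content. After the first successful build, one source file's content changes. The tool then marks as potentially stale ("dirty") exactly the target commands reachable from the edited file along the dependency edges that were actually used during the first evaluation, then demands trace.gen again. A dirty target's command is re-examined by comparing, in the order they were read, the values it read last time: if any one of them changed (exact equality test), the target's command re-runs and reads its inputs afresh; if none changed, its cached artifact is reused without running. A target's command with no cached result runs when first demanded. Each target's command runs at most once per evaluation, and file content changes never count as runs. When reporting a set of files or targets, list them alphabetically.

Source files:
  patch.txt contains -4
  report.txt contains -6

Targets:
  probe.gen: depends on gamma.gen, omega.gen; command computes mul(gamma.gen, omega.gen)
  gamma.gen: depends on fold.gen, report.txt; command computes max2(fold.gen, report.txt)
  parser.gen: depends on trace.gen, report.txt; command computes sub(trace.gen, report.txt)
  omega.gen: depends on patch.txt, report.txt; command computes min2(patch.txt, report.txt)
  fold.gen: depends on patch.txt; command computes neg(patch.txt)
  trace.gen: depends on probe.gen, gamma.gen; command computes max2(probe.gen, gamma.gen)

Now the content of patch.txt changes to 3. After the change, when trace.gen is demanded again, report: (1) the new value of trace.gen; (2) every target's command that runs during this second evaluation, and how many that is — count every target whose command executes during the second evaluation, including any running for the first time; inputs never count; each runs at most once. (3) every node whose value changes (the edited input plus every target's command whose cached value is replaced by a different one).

Demanding trace.gen again yields 18.
5 target commands run: fold.gen, gamma.gen, omega.gen, probe.gen, trace.gen.
The nodes whose values change: fold.gen, gamma.gen, patch.txt, probe.gen, trace.gen.

First demand of the output computes:
  fold.gen = neg(-4) = 4
  gamma.gen = max2(4, -6) = 4
  omega.gen = min2(-4, -6) = -6
  probe.gen = mul(4, -6) = -24
  trace.gen = max2(-24, 4) = 4

After the edit, cleaning proceeds:
  fold.gen: a read changed (patch.txt -4->3) — executes, giving -3.
  gamma.gen: a read changed (fold.gen 4->-3) — executes, giving -3.
  omega.gen: a read changed (patch.txt -4->3) — executes, giving -6 — identical to its old value.
  probe.gen: a read changed (gamma.gen 4->-3) — executes, giving 18.
  trace.gen: a read changed (probe.gen -24->18; gamma.gen 4->-3) — executes, giving 18.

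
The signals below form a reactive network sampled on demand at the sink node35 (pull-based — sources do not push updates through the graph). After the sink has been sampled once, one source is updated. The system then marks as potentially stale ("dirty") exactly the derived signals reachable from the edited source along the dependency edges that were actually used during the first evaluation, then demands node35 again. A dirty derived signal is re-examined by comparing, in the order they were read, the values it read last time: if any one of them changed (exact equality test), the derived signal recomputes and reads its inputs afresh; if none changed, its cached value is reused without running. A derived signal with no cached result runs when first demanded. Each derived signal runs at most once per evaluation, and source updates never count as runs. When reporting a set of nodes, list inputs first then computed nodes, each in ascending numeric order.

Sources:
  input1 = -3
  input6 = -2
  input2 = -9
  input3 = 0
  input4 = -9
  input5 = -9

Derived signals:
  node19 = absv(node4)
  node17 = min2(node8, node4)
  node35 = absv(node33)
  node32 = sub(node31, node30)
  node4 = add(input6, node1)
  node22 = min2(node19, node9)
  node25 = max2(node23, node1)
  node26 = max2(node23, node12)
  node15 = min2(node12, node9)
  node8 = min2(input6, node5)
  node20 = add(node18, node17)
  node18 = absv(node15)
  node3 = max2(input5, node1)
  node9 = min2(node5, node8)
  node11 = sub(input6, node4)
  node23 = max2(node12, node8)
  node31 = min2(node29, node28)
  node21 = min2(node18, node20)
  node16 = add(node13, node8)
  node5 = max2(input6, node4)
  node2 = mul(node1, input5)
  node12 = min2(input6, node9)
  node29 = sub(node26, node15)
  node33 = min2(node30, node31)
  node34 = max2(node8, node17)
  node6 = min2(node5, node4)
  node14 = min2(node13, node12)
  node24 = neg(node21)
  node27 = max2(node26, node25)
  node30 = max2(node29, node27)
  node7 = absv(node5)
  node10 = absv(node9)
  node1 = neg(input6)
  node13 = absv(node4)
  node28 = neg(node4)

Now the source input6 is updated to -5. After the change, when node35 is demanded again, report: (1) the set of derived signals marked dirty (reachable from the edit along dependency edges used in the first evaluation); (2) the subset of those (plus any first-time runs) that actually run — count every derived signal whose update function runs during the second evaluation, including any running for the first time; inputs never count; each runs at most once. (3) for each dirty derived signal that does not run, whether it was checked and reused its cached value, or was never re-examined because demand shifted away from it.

Dirty set: node1, node4, node5, node8, node9, node12, node15, node23, node25, node26, node27, node28, node29, node30, node31, node33, node35.
Run set: node1, node4, node5, node8, node9, node12, node15, node23, node25, node26, node27, node29, node30, node33 (14 run).
Re-examined without running (cache reused): node28, node31, node35.
The important point: at node28 every value read last time is unchanged, so the dirty flag clears without a run.

Initial pass — values computed on the first demand:
  node1 = neg(-2) = 2
  node4 = add(-2, 2) = 0
  node5 = max2(-2, 0) = 0
  node8 = min2(-2, 0) = -2
  node9 = min2(0, -2) = -2
  node12 = min2(-2, -2) = -2
  node15 = min2(-2, -2) = -2
  node23 = max2(-2, -2) = -2
  node25 = max2(-2, 2) = 2
  node26 = max2(-2, -2) = -2
  node27 = max2(-2, 2) = 2
  node28 = neg(0) = 0
  node29 = sub(-2, -2) = 0
  node30 = max2(0, 2) = 2
  node31 = min2(0, 0) = 0
  node33 = min2(2, 0) = 0
  node35 = absv(0) = 0

Second demand — change propagation:
  node1: re-runs because input6 -2->-5; new result 5.
  node4: re-runs because input6 -2->-5; node1 2->5; new result 0 (unchanged).
  node5: re-runs because input6 -2->-5; new result 0 (unchanged).
  node8: re-runs because input6 -2->-5; new result -5.
  node9: re-runs because node8 -2->-5; new result -5.
  node12: re-runs because input6 -2->-5; node9 -2->-5; new result -5.
  node15: re-runs because node12 -2->-5; node9 -2->-5; new result -5.
  node23: re-runs because node12 -2->-5; node8 -2->-5; new result -5.
  node25: re-runs because node23 -2->-5; node1 2->5; new result 5.
  node26: re-runs because node23 -2->-5; node12 -2->-5; new result -5.
  node27: re-runs because node26 -2->-5; node25 2->5; new result 5.
  node28: re-examined; everything it read last time is the same (node4 unchanged) — cache 0 kept, no run.
  node29: re-runs because node26 -2->-5; node15 -2->-5; new result 0 (unchanged).
  node30: re-runs because node27 2->5; new result 5.
  node31: re-examined; everything it read last time is the same (node29 unchanged, node28 unchanged) — cache 0 kept, no run.
  node33: re-runs because node30 2->5; new result 0 (unchanged).
  node35: re-examined; everything it read last time is the same (node33 unchanged) — cache 0 kept, no run.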